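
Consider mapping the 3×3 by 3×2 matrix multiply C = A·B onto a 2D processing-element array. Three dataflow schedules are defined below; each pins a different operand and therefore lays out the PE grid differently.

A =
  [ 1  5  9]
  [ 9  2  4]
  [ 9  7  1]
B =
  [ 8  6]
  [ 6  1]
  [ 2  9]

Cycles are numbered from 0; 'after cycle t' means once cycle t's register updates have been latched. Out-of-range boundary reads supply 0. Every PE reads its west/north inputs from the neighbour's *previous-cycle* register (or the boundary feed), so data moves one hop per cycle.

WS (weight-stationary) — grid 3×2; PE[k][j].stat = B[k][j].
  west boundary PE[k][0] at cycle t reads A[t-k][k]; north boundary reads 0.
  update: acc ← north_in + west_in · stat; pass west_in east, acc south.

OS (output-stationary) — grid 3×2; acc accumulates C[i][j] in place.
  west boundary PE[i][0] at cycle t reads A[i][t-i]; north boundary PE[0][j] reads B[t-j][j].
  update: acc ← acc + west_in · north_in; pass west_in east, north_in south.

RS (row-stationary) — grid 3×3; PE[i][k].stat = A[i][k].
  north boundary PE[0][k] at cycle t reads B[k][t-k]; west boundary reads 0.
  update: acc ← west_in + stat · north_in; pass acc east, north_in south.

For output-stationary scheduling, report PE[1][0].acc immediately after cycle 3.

PE[1][0].acc = 92

Tracing OS — 3×2 array, target PE[1][0]:
  t=0 PE[0][0]: acc=8 h=1 v=8
  t=0 PE[1][0]: acc=0 h=0 v=0
  t=1 PE[0][0]: acc=38 h=5 v=6
  t=1 PE[1][0]: acc=72 h=9 v=8
  t=2 PE[0][0]: acc=56 h=9 v=2
  t=2 PE[1][0]: acc=84 h=2 v=6
  t=3 PE[0][0]: acc=56 h=0 v=0
  t=3 PE[1][0]: acc=92 h=4 v=2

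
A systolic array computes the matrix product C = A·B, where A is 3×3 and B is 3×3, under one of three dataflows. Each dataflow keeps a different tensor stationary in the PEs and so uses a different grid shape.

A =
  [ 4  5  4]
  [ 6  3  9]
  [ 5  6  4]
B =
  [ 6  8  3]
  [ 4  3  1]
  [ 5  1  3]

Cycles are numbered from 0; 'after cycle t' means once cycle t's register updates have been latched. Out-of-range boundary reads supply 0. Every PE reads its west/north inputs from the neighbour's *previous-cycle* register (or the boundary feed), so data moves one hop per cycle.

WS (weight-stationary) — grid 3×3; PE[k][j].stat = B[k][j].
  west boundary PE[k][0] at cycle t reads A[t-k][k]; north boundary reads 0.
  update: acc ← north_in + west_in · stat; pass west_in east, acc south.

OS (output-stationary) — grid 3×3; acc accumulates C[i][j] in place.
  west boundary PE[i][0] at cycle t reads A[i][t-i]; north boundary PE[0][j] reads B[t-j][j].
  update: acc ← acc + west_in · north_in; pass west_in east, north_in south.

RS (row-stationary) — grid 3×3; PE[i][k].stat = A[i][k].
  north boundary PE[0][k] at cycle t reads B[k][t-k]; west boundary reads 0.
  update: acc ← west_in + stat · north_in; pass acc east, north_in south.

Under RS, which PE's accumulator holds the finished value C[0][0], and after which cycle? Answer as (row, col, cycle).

(row, col, cycle) = (0, 2, 2)

Under RS, C[0][0] lands at PE[0][2]:
  step 0 · PE0,2: acc=0; fwd→0 fwd↓0
  step 1 · PE0,2: acc=0; fwd→0 fwd↓0
  step 2 · PE0,2: acc=64; fwd→64 fwd↓5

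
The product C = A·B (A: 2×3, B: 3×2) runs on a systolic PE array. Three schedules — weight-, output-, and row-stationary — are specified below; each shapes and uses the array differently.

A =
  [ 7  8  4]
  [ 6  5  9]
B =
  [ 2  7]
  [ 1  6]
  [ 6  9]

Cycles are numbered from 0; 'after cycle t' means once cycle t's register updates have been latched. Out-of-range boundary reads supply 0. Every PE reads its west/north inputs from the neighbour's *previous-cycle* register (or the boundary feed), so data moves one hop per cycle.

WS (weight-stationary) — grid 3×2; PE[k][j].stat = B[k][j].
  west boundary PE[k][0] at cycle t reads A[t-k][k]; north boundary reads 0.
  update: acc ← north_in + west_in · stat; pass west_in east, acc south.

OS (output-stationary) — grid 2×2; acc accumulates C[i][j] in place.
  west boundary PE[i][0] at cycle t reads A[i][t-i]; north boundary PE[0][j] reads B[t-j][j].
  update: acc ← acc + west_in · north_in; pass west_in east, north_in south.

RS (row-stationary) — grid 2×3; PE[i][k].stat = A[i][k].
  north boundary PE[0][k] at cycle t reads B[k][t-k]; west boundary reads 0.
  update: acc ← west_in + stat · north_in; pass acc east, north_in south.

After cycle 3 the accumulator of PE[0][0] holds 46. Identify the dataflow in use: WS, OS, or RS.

Under WS (3×2), PE[0][0]:
  c0 r0c0: 14 / 7 / 14
  c1 r0c0: 12 / 6 / 12
  c2 r0c0: 0 / 0 / 0
  c3 r0c0: 0 / 0 / 0
Under OS (2×2), PE[0][0]:
  c0 r0c0: 14 / 7 / 2
  c1 r0c0: 22 / 8 / 1
  c2 r0c0: 46 / 4 / 6
  c3 r0c0: 46 / 0 / 0
Under RS (2×3), PE[0][0]:
  c0 r0c0: 14 / 14 / 2
  c1 r0c0: 49 / 49 / 7
  c2 r0c0: 0 / 0 / 0
  c3 r0c0: 0 / 0 / 0

dataflow = OS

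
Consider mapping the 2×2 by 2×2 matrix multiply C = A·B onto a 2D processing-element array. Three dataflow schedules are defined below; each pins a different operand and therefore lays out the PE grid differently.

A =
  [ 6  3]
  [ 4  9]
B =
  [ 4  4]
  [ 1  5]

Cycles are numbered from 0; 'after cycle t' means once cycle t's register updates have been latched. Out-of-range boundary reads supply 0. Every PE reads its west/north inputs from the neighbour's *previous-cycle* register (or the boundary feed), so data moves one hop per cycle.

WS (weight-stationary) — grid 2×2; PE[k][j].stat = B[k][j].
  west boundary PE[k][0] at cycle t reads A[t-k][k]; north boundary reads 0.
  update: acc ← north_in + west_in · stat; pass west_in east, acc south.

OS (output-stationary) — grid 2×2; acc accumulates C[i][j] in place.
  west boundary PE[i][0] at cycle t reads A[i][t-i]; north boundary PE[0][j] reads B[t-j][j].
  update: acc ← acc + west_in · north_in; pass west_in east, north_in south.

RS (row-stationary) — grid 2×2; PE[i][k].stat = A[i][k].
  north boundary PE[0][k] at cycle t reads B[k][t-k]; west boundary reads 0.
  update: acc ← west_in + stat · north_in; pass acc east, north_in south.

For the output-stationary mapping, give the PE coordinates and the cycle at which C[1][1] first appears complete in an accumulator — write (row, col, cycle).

(row, col, cycle) = (1, 1, 3)

Under OS, C[1][1] lands at PE[1][1]:
  c0 r1c1: 0 / 0 / 0
  c1 r1c1: 0 / 0 / 0
  c2 r1c1: 16 / 4 / 4
  c3 r1c1: 61 / 9 / 5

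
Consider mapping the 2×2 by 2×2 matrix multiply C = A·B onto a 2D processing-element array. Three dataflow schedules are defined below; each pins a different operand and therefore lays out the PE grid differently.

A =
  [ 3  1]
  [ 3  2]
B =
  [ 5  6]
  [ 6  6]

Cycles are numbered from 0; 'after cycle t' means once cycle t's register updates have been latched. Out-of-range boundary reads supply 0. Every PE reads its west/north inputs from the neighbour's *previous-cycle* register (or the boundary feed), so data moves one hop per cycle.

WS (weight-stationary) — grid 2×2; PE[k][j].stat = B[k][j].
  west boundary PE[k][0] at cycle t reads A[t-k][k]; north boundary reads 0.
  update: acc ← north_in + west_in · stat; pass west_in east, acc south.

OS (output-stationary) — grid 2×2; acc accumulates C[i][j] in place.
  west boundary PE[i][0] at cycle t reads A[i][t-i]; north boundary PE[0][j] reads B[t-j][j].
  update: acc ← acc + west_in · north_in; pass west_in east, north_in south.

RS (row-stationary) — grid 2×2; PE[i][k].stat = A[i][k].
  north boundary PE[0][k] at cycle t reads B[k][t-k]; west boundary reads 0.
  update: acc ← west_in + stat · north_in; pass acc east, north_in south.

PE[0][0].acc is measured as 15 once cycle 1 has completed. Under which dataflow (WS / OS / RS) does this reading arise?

— WS: 2×2; PE[0][0] trace:
  [0] (0,0) acc=15 (h:3 v:15)
  [1] (0,0) acc=15 (h:3 v:15)
— OS: 2×2; PE[0][0] trace:
  [0] (0,0) acc=15 (h:3 v:5)
  [1] (0,0) acc=21 (h:1 v:6)
— RS: 2×2; PE[0][0] trace:
  [0] (0,0) acc=15 (h:15 v:5)
  [1] (0,0) acc=18 (h:18 v:6)

dataflow = WS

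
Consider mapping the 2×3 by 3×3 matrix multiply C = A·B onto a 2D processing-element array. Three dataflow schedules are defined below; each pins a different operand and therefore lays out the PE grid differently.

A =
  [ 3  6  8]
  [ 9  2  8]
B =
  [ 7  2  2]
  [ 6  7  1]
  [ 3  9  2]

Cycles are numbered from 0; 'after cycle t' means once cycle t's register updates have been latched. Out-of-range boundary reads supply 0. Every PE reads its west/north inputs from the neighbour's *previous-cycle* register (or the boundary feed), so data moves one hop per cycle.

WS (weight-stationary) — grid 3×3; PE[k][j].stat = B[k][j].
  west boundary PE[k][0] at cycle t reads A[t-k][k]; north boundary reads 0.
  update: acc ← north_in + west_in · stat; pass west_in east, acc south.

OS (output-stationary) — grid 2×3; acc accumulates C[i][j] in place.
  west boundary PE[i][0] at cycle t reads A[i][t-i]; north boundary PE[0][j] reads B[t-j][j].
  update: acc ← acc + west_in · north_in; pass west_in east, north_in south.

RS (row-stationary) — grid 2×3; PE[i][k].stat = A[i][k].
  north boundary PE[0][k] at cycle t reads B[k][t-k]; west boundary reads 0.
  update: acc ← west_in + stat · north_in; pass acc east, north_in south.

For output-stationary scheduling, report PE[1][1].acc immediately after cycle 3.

PE[1][1].acc = 32

OS on a 2×3 grid — tracing PE[1][1] and its feeders:
  c0 r0c1: 0 / 0 / 0
  c0 r1c0: 0 / 0 / 0
  c0 r1c1: 0 / 0 / 0
  c1 r0c1: 6 / 3 / 2
  c1 r1c0: 63 / 9 / 7
  c1 r1c1: 0 / 0 / 0
  c2 r0c1: 48 / 6 / 7
  c2 r1c0: 75 / 2 / 6
  c2 r1c1: 18 / 9 / 2
  c3 r0c1: 120 / 8 / 9
  c3 r1c0: 99 / 8 / 3
  c3 r1c1: 32 / 2 / 7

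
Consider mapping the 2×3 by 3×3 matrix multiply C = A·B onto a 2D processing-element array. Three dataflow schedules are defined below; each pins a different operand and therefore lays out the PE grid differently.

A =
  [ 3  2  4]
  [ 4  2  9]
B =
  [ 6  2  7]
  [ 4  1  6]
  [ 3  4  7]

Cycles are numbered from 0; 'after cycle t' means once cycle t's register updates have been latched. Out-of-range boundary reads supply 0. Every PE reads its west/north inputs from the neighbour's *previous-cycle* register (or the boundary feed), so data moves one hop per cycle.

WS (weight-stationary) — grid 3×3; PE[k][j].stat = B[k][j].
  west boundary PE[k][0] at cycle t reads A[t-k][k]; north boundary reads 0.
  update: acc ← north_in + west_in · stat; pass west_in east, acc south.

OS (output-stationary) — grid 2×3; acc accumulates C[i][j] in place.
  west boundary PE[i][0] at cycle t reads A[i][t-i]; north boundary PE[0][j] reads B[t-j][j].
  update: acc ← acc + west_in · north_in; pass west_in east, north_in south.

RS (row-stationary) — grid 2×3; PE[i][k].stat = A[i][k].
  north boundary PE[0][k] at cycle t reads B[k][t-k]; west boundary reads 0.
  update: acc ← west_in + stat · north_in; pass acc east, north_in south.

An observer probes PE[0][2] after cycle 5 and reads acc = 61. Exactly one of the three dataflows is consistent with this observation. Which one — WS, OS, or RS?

— WS: 3×3; PE[0][2] trace:
  after 0 — PE[0][2] acc=0, pass-E 0, pass-S 0
  after 1 — PE[0][2] acc=0, pass-E 0, pass-S 0
  after 2 — PE[0][2] acc=21, pass-E 3, pass-S 21
  after 3 — PE[0][2] acc=28, pass-E 4, pass-S 28
  after 4 — PE[0][2] acc=0, pass-E 0, pass-S 0
  after 5 — PE[0][2] acc=0, pass-E 0, pass-S 0
— OS: 2×3; PE[0][2] trace:
  after 0 — PE[0][2] acc=0, pass-E 0, pass-S 0
  after 1 — PE[0][2] acc=0, pass-E 0, pass-S 0
  after 2 — PE[0][2] acc=21, pass-E 3, pass-S 7
  after 3 — PE[0][2] acc=33, pass-E 2, pass-S 6
  after 4 — PE[0][2] acc=61, pass-E 4, pass-S 7
  after 5 — PE[0][2] acc=61, pass-E 0, pass-S 0
— RS: 2×3; PE[0][2] trace:
  after 0 — PE[0][2] acc=0, pass-E 0, pass-S 0
  after 1 — PE[0][2] acc=0, pass-E 0, pass-S 0
  after 2 — PE[0][2] acc=38, pass-E 38, pass-S 3
  after 3 — PE[0][2] acc=24, pass-E 24, pass-S 4
  after 4 — PE[0][2] acc=61, pass-E 61, pass-S 7
  after 5 — PE[0][2] acc=0, pass-E 0, pass-S 0

dataflow = OS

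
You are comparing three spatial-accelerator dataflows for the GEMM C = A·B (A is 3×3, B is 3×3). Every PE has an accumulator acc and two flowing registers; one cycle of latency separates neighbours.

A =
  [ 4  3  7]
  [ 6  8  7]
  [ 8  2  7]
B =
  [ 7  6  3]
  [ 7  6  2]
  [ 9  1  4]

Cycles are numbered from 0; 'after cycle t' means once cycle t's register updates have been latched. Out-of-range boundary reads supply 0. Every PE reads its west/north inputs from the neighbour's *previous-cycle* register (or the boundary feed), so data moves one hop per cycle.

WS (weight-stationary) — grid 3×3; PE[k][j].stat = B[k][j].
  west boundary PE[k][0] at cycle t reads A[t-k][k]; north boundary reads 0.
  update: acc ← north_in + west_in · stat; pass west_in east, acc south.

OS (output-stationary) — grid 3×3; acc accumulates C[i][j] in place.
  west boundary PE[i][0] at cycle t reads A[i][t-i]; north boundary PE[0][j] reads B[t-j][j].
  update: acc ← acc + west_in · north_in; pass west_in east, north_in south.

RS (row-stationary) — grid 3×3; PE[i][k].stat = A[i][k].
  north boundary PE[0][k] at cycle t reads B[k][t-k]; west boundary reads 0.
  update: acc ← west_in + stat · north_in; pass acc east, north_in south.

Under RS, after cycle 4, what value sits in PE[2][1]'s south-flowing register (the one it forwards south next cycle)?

register = 6

Tracing RS — 3×3 array, target PE[2][1]:
  step 0 · PE1,1: acc=0; fwd→0 fwd↓0
  step 0 · PE2,0: acc=0; fwd→0 fwd↓0
  step 0 · PE2,1: acc=0; fwd→0 fwd↓0
  step 1 · PE1,1: acc=0; fwd→0 fwd↓0
  step 1 · PE2,0: acc=0; fwd→0 fwd↓0
  step 1 · PE2,1: acc=0; fwd→0 fwd↓0
  step 2 · PE1,1: acc=98; fwd→98 fwd↓7
  step 2 · PE2,0: acc=56; fwd→56 fwd↓7
  step 2 · PE2,1: acc=0; fwd→0 fwd↓0
  step 3 · PE1,1: acc=84; fwd→84 fwd↓6
  step 3 · PE2,0: acc=48; fwd→48 fwd↓6
  step 3 · PE2,1: acc=70; fwd→70 fwd↓7
  step 4 · PE1,1: acc=34; fwd→34 fwd↓2
  step 4 · PE2,0: acc=24; fwd→24 fwd↓3
  step 4 · PE2,1: acc=60; fwd→60 fwd↓6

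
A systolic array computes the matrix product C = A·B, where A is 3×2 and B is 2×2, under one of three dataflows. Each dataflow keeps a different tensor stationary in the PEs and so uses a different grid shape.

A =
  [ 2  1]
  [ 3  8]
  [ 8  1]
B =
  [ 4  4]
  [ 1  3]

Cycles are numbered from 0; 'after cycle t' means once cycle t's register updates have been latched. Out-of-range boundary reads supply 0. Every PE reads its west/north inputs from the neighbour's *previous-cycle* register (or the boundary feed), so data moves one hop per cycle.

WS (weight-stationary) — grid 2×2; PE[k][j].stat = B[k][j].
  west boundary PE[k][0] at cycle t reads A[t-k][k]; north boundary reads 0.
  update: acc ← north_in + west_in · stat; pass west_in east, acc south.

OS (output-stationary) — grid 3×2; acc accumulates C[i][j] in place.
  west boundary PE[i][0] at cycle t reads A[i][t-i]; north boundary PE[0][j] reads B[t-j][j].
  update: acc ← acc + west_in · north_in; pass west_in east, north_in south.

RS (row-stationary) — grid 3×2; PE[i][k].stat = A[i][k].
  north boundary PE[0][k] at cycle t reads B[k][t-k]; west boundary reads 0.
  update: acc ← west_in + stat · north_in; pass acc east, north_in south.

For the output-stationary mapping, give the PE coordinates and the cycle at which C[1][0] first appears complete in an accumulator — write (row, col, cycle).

Under OS, C[1][0] lands at PE[1][0]:
  @0  [1,0]  acc 0  |  →0  ↓0
  @1  [1,0]  acc 12  |  →3  ↓4
  @2  [1,0]  acc 20  |  →8  ↓1

(row, col, cycle) = (1, 0, 2)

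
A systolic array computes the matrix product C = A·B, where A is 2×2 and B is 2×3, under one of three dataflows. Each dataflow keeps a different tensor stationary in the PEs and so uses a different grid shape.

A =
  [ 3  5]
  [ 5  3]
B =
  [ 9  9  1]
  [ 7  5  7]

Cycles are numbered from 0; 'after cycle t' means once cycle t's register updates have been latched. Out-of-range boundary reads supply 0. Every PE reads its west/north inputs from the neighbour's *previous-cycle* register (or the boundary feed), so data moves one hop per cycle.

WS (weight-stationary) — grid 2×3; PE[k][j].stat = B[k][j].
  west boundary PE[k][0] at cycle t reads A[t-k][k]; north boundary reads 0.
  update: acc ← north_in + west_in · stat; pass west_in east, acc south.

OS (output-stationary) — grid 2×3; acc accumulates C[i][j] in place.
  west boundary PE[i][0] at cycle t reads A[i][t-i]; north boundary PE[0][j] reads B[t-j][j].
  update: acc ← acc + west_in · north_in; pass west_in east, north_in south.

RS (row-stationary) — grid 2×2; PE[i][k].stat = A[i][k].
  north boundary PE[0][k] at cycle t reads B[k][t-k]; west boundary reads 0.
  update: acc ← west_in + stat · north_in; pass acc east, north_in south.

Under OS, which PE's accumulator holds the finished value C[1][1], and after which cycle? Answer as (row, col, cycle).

Under OS, C[1][1] lands at PE[1][1]:
  cycle 0: PE[1][1] → acc 0, east 0, south 0
  cycle 1: PE[1][1] → acc 0, east 0, south 0
  cycle 2: PE[1][1] → acc 45, east 5, south 9
  cycle 3: PE[1][1] → acc 60, east 3, south 5

(row, col, cycle) = (1, 1, 3)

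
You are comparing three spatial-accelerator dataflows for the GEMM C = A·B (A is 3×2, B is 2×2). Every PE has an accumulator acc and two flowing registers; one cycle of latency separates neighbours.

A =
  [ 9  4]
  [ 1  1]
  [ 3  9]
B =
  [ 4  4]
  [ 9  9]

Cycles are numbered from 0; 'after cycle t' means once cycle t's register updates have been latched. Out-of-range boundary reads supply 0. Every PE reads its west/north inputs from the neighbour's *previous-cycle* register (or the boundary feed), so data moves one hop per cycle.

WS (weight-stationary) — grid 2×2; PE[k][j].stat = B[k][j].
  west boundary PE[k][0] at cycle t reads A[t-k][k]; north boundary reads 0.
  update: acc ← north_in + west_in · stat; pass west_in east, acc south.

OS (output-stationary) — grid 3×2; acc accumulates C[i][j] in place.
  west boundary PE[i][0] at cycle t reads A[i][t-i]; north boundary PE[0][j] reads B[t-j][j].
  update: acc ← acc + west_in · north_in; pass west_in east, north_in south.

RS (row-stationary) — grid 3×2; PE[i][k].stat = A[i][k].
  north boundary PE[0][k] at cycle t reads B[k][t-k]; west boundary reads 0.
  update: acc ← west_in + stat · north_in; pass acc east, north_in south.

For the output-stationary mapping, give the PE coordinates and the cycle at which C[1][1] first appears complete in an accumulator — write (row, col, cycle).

(row, col, cycle) = (1, 1, 3)

Under OS, C[1][1] lands at PE[1][1]:
  [0] (1,1) acc=0 (h:0 v:0)
  [1] (1,1) acc=0 (h:0 v:0)
  [2] (1,1) acc=4 (h:1 v:4)
  [3] (1,1) acc=13 (h:1 v:9)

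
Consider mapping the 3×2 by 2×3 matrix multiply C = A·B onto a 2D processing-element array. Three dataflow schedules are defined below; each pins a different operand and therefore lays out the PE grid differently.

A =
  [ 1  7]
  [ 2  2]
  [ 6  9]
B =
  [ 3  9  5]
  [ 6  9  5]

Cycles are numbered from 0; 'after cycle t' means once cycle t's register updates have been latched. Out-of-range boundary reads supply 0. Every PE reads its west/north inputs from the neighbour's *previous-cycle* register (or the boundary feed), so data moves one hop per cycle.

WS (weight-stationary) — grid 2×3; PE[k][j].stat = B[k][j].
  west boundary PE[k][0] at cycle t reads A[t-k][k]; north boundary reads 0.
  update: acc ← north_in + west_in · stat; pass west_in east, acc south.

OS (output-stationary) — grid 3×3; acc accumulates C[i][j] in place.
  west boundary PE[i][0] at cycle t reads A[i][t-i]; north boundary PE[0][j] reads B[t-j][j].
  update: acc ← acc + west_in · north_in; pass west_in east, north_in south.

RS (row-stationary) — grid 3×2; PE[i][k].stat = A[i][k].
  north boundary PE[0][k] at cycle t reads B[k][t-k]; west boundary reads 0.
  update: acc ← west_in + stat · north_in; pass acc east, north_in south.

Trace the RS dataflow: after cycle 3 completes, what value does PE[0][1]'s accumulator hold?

PE[0][1].acc = 40

RS (3×2). Following PE[0][1] plus its west/north inputs:
  c0 r0c0: 3 / 3 / 3
  c0 r0c1: 0 / 0 / 0
  c1 r0c0: 9 / 9 / 9
  c1 r0c1: 45 / 45 / 6
  c2 r0c0: 5 / 5 / 5
  c2 r0c1: 72 / 72 / 9
  c3 r0c0: 0 / 0 / 0
  c3 r0c1: 40 / 40 / 5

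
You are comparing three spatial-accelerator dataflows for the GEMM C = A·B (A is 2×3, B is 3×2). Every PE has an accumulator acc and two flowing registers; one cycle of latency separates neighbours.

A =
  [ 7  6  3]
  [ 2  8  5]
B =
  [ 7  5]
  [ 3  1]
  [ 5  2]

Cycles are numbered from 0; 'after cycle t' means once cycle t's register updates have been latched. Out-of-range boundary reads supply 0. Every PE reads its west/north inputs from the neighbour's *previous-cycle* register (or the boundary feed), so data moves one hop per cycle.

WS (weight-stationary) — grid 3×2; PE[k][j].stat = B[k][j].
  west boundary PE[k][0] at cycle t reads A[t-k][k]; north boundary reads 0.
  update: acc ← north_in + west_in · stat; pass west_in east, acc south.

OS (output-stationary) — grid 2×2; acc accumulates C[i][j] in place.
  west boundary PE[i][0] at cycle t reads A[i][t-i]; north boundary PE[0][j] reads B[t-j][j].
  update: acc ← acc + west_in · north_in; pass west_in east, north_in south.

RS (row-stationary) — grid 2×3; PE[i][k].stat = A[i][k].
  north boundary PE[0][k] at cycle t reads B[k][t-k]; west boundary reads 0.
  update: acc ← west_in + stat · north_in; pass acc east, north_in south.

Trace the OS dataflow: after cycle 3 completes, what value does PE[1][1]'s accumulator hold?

PE[1][1].acc = 18

OS 2×2: PE[1][1] cycle-by-cycle (with neighbour feeds):
  [0] (0,1) acc=0 (h:0 v:0)
  [0] (1,0) acc=0 (h:0 v:0)
  [0] (1,1) acc=0 (h:0 v:0)
  [1] (0,1) acc=35 (h:7 v:5)
  [1] (1,0) acc=14 (h:2 v:7)
  [1] (1,1) acc=0 (h:0 v:0)
  [2] (0,1) acc=41 (h:6 v:1)
  [2] (1,0) acc=38 (h:8 v:3)
  [2] (1,1) acc=10 (h:2 v:5)
  [3] (0,1) acc=47 (h:3 v:2)
  [3] (1,0) acc=63 (h:5 v:5)
  [3] (1,1) acc=18 (h:8 v:1)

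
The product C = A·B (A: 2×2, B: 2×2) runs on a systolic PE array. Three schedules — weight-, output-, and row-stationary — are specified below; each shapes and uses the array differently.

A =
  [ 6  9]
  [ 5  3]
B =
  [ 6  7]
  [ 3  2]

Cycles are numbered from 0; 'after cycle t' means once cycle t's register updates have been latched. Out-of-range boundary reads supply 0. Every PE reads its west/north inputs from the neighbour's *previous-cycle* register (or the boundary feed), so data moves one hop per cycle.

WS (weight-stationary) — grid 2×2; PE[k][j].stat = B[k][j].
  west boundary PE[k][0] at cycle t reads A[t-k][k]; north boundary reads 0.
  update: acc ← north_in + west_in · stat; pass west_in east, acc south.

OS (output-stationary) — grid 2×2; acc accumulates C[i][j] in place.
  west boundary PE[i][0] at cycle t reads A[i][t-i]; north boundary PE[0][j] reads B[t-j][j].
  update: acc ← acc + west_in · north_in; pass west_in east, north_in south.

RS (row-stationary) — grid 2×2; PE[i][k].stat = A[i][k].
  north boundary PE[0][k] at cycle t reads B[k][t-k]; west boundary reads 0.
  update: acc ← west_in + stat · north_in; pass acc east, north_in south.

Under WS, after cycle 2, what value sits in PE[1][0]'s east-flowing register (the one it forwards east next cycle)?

register = 3

WS on a 2×2 grid — tracing PE[1][0] and its feeders:
  @0  [0,0]  acc 36  |  →6  ↓36
  @0  [1,0]  acc 0  |  →0  ↓0
  @1  [0,0]  acc 30  |  →5  ↓30
  @1  [1,0]  acc 63  |  →9  ↓63
  @2  [0,0]  acc 0  |  →0  ↓0
  @2  [1,0]  acc 39  |  →3  ↓39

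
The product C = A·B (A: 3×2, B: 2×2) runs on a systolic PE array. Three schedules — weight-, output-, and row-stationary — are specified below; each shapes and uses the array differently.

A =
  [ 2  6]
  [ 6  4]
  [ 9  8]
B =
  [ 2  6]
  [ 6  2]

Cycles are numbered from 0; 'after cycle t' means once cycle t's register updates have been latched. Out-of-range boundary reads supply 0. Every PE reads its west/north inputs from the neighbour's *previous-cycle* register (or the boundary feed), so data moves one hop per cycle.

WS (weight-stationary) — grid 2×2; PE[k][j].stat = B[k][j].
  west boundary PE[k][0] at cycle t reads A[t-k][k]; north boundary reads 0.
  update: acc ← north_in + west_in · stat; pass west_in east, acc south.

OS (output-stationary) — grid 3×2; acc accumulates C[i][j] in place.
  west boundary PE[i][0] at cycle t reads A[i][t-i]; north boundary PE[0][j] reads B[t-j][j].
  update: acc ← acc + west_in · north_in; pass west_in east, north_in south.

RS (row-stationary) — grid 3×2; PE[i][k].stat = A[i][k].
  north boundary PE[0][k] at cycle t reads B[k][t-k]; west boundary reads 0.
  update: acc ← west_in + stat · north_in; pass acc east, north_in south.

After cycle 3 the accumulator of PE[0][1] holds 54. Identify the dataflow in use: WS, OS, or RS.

dataflow = WS

WS [2×2] PE[0][1] across cycles:
  c0 r0c1: 0 / 0 / 0
  c1 r0c1: 12 / 2 / 12
  c2 r0c1: 36 / 6 / 36
  c3 r0c1: 54 / 9 / 54
OS [3×2] PE[0][1] across cycles:
  c0 r0c1: 0 / 0 / 0
  c1 r0c1: 12 / 2 / 6
  c2 r0c1: 24 / 6 / 2
  c3 r0c1: 24 / 0 / 0
RS [3×2] PE[0][1] across cycles:
  c0 r0c1: 0 / 0 / 0
  c1 r0c1: 40 / 40 / 6
  c2 r0c1: 24 / 24 / 2
  c3 r0c1: 0 / 0 / 0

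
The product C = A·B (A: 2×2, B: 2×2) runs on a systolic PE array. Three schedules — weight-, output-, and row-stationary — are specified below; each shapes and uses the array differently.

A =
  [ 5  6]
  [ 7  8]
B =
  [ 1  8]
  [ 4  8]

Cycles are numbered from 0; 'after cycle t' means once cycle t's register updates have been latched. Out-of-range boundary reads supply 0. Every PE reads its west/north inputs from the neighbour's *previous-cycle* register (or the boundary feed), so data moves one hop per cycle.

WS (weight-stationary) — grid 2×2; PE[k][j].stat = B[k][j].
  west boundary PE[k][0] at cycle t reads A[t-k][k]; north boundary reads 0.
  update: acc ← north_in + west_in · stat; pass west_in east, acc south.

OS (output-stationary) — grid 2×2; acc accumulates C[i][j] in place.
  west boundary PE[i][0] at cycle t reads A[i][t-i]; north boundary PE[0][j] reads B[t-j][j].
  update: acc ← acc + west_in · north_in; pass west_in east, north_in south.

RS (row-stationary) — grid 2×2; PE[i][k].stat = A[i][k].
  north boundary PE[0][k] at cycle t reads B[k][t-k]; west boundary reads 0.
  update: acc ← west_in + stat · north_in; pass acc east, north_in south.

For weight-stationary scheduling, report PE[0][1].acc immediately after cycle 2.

PE[0][1].acc = 56

WS 2×2: PE[0][1] cycle-by-cycle (with neighbour feeds):
  after 0 — PE[0][0] acc=5, pass-E 5, pass-S 5
  after 0 — PE[0][1] acc=0, pass-E 0, pass-S 0
  after 1 — PE[0][0] acc=7, pass-E 7, pass-S 7
  after 1 — PE[0][1] acc=40, pass-E 5, pass-S 40
  after 2 — PE[0][0] acc=0, pass-E 0, pass-S 0
  after 2 — PE[0][1] acc=56, pass-E 7, pass-S 56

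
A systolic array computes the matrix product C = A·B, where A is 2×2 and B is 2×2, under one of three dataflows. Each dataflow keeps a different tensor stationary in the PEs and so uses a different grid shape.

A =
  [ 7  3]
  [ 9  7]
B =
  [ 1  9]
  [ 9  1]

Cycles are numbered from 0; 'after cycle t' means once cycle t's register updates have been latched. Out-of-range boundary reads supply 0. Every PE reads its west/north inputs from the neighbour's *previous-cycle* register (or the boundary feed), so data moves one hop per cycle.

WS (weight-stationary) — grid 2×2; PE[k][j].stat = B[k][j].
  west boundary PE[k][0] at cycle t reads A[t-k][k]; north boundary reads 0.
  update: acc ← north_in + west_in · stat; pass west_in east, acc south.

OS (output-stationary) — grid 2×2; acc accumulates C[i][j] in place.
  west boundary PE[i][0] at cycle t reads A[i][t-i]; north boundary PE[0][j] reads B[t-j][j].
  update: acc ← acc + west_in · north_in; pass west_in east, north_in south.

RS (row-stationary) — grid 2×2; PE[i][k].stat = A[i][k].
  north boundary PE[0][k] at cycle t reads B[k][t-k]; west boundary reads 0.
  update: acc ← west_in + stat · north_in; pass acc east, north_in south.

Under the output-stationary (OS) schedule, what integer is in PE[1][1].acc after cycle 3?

PE[1][1].acc = 88

OS on a 2×2 grid — tracing PE[1][1] and its feeders:
  cycle 0: PE[0][1] → acc 0, east 0, south 0
  cycle 0: PE[1][0] → acc 0, east 0, south 0
  cycle 0: PE[1][1] → acc 0, east 0, south 0
  cycle 1: PE[0][1] → acc 63, east 7, south 9
  cycle 1: PE[1][0] → acc 9, east 9, south 1
  cycle 1: PE[1][1] → acc 0, east 0, south 0
  cycle 2: PE[0][1] → acc 66, east 3, south 1
  cycle 2: PE[1][0] → acc 72, east 7, south 9
  cycle 2: PE[1][1] → acc 81, east 9, south 9
  cycle 3: PE[0][1] → acc 66, east 0, south 0
  cycle 3: PE[1][0] → acc 72, east 0, south 0
  cycle 3: PE[1][1] → acc 88, east 7, south 1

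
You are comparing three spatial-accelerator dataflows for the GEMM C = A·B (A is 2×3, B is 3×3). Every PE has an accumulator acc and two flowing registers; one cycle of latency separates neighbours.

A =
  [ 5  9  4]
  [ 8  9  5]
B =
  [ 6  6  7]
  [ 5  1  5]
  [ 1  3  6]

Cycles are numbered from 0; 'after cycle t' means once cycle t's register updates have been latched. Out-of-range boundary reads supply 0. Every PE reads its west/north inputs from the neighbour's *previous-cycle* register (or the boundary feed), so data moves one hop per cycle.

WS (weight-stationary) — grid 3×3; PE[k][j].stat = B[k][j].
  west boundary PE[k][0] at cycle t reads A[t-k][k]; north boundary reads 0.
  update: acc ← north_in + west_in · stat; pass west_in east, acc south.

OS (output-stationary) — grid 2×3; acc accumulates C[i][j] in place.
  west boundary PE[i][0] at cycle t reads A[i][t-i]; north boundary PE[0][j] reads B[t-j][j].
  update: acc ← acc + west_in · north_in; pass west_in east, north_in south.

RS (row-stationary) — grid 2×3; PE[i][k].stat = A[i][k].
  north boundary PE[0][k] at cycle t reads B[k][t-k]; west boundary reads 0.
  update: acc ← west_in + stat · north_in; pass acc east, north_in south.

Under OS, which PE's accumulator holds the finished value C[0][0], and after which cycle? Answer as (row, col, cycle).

(row, col, cycle) = (0, 0, 2)

OS — PE[0][0] is where C[0][0] collects:
  after 0 — PE[0][0] acc=30, pass-E 5, pass-S 6
  after 1 — PE[0][0] acc=75, pass-E 9, pass-S 5
  after 2 — PE[0][0] acc=79, pass-E 4, pass-S 1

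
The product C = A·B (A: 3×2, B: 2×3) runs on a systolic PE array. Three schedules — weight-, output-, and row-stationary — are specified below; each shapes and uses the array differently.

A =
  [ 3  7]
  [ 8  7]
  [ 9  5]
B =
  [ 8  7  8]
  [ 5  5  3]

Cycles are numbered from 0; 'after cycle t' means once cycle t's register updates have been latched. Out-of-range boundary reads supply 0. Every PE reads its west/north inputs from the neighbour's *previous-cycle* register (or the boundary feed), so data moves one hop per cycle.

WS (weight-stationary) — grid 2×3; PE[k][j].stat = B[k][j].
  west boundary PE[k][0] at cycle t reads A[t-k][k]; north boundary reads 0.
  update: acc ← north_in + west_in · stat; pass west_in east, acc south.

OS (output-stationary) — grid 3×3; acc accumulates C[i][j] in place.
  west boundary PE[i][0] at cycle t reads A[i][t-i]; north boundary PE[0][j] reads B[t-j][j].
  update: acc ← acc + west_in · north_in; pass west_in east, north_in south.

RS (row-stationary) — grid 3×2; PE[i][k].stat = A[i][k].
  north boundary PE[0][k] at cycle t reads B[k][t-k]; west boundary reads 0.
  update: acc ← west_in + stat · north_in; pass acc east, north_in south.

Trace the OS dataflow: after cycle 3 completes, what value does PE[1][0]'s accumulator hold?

PE[1][0].acc = 99

OS (3×3). Following PE[1][0] plus its west/north inputs:
  @0  [0,0]  acc 24  |  →3  ↓8
  @0  [1,0]  acc 0  |  →0  ↓0
  @1  [0,0]  acc 59  |  →7  ↓5
  @1  [1,0]  acc 64  |  →8  ↓8
  @2  [0,0]  acc 59  |  →0  ↓0
  @2  [1,0]  acc 99  |  →7  ↓5
  @3  [0,0]  acc 59  |  →0  ↓0
  @3  [1,0]  acc 99  |  →0  ↓0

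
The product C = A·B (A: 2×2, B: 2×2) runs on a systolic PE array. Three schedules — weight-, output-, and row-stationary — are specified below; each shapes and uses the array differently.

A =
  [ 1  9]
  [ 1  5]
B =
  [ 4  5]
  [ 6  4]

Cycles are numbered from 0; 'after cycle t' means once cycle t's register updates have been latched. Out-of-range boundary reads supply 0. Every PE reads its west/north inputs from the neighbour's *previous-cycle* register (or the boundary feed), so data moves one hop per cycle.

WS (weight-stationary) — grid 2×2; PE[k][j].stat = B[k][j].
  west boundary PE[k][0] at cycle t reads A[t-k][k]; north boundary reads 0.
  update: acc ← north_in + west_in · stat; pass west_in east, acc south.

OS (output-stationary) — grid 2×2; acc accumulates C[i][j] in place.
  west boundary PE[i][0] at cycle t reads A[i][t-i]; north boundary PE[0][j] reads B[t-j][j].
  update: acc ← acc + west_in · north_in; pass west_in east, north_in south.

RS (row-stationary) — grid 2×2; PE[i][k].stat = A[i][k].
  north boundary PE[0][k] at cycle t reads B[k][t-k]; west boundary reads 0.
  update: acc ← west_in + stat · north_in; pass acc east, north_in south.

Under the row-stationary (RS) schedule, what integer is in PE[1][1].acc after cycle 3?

Tracing RS — 2×2 array, target PE[1][1]:
  after 0 — PE[0][1] acc=0, pass-E 0, pass-S 0
  after 0 — PE[1][0] acc=0, pass-E 0, pass-S 0
  after 0 — PE[1][1] acc=0, pass-E 0, pass-S 0
  after 1 — PE[0][1] acc=58, pass-E 58, pass-S 6
  after 1 — PE[1][0] acc=4, pass-E 4, pass-S 4
  after 1 — PE[1][1] acc=0, pass-E 0, pass-S 0
  after 2 — PE[0][1] acc=41, pass-E 41, pass-S 4
  after 2 — PE[1][0] acc=5, pass-E 5, pass-S 5
  after 2 — PE[1][1] acc=34, pass-E 34, pass-S 6
  after 3 — PE[0][1] acc=0, pass-E 0, pass-S 0
  after 3 — PE[1][0] acc=0, pass-E 0, pass-S 0
  after 3 — PE[1][1] acc=25, pass-E 25, pass-S 4

PE[1][1].acc = 25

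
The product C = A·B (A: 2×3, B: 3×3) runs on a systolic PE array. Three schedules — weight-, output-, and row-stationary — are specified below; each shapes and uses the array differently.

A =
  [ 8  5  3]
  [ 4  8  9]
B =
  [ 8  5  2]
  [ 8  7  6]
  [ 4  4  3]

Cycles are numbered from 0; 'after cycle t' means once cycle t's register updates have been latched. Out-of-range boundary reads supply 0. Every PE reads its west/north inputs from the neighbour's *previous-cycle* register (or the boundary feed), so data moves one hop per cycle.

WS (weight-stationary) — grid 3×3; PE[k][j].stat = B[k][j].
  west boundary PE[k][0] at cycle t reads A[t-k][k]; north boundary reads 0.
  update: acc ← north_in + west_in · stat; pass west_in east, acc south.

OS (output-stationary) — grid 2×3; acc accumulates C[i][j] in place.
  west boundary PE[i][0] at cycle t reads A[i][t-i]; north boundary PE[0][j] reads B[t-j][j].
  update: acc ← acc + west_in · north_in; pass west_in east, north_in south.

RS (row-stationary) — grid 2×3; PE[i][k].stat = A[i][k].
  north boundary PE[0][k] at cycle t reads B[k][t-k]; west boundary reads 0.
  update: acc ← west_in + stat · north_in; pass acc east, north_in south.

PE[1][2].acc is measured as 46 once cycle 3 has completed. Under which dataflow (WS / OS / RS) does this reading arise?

Under WS (3×3), PE[1][2]:
  0: (1,2).acc=0  regs=<0,0>
  1: (1,2).acc=0  regs=<0,0>
  2: (1,2).acc=0  regs=<0,0>
  3: (1,2).acc=46  regs=<5,46>
Under OS (2×3), PE[1][2]:
  0: (1,2).acc=0  regs=<0,0>
  1: (1,2).acc=0  regs=<0,0>
  2: (1,2).acc=0  regs=<0,0>
  3: (1,2).acc=8  regs=<4,2>
Under RS (2×3), PE[1][2]:
  0: (1,2).acc=0  regs=<0,0>
  1: (1,2).acc=0  regs=<0,0>
  2: (1,2).acc=0  regs=<0,0>
  3: (1,2).acc=132  regs=<132,4>

dataflow = WS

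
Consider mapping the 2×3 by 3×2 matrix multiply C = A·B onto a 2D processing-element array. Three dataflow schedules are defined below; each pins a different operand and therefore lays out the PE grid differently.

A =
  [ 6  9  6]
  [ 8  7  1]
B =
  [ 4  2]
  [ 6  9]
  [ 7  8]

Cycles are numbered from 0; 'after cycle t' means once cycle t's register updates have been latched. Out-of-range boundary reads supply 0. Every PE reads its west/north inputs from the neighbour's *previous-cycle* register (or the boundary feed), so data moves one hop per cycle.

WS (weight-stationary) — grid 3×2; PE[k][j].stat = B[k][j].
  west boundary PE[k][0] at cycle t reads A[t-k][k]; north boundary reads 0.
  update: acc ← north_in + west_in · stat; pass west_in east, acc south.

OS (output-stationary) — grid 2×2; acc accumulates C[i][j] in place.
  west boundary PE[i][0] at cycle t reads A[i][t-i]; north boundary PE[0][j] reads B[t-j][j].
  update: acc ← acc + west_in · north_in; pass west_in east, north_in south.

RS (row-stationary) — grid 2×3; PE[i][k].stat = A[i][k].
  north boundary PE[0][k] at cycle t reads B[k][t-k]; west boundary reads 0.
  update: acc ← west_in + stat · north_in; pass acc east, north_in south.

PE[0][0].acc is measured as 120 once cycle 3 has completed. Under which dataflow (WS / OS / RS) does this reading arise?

Under WS (3×2), PE[0][0]:
  cycle 0: PE[0][0] → acc 24, east 6, south 24
  cycle 1: PE[0][0] → acc 32, east 8, south 32
  cycle 2: PE[0][0] → acc 0, east 0, south 0
  cycle 3: PE[0][0] → acc 0, east 0, south 0
Under OS (2×2), PE[0][0]:
  cycle 0: PE[0][0] → acc 24, east 6, south 4
  cycle 1: PE[0][0] → acc 78, east 9, south 6
  cycle 2: PE[0][0] → acc 120, east 6, south 7
  cycle 3: PE[0][0] → acc 120, east 0, south 0
Under RS (2×3), PE[0][0]:
  cycle 0: PE[0][0] → acc 24, east 24, south 4
  cycle 1: PE[0][0] → acc 12, east 12, south 2
  cycle 2: PE[0][0] → acc 0, east 0, south 0
  cycle 3: PE[0][0] → acc 0, east 0, south 0

dataflow = OS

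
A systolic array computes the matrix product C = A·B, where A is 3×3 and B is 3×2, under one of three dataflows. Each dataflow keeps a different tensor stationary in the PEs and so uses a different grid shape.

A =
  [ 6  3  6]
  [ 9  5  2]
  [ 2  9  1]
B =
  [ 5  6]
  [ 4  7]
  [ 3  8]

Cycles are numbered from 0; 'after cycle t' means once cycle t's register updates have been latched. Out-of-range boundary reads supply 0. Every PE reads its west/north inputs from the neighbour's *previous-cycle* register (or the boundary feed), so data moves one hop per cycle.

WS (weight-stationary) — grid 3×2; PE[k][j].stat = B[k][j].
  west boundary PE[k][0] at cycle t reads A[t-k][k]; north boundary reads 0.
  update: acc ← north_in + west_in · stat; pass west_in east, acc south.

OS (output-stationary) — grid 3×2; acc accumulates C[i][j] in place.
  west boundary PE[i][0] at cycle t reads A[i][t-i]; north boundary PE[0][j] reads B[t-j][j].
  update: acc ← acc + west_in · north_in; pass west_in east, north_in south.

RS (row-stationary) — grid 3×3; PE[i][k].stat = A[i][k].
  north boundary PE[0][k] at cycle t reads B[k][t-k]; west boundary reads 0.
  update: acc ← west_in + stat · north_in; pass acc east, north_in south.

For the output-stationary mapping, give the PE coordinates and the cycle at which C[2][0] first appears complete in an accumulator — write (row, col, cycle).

(row, col, cycle) = (2, 0, 4)

OS: C[2][0] accumulates in PE[2][0]:
  [0] (2,0) acc=0 (h:0 v:0)
  [1] (2,0) acc=0 (h:0 v:0)
  [2] (2,0) acc=10 (h:2 v:5)
  [3] (2,0) acc=46 (h:9 v:4)
  [4] (2,0) acc=49 (h:1 v:3)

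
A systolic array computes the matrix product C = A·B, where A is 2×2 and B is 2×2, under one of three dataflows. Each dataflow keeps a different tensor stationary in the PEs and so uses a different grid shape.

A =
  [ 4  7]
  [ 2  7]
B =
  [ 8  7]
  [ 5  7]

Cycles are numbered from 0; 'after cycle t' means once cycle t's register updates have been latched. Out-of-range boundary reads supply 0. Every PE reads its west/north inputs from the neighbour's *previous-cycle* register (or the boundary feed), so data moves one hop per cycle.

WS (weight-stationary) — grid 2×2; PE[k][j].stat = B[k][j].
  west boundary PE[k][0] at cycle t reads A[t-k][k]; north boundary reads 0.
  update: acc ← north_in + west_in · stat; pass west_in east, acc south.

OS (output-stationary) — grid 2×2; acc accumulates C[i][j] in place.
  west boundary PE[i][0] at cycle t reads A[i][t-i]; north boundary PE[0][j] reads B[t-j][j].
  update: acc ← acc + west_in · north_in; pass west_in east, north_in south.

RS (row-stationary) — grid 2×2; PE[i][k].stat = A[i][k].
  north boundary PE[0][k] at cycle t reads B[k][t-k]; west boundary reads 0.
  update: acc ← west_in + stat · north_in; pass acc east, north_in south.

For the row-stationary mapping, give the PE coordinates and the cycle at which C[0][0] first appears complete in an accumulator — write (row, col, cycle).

RS — PE[0][1] is where C[0][0] collects:
  0: (0,1).acc=0  regs=<0,0>
  1: (0,1).acc=67  regs=<67,5>

(row, col, cycle) = (0, 1, 1)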